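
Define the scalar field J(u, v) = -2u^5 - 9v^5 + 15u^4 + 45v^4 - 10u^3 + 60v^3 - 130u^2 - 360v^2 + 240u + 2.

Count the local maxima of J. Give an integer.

J separates as a function of u plus a function of v, so ∇J=0 decouples.
∂J/∂u = -10(u - 4)(u - 3)(u - 1)(u + 2) = 0 at u ∈ {-2, 1, 3, 4}; ∂J/∂v = -45v(v - 4)(v - 2)(v + 2) = 0 at v ∈ {-2, 0, 2, 4}.
The Hessian is diagonal: diag(J_uu, J_vv). Second derivatives: J_uu(-2)=900, J_uu(1)=-180, J_uu(3)=100, J_uu(4)=-180; J_vv(-2)=2160, J_vv(0)=-720, J_vv(2)=720, J_vv(4)=-2160.
Local maxima occur where both diagonal entries negative: (1, 0), (1, 4), (4, 0), (4, 4). Count: 4.

4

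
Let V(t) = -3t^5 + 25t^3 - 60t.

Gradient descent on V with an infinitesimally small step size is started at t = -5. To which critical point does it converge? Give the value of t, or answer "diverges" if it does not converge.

-2

V'(t) = -15(t - 2)(t - 1)(t + 1)(t + 2), so V'(-5) = -7560.
Gradient descent moves in the -V' direction, i.e. t is increasing.
The nearest critical point in that direction is t = -2, where V'' = 180 > 0 (a local minimum). The iterate converges there.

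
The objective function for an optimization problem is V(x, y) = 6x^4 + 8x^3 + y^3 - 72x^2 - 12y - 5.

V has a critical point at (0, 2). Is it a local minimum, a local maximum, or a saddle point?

saddle point

The mixed partial ∂²V/∂x∂y is 0, so the Hessian at any point is diag(V_xx, V_yy) = diag(24(3x^2 + 2x - 6), 6y).
At (0, 2): H = diag(-144, 12).
The eigenvalues have opposite signs, so H is indefinite: a saddle point.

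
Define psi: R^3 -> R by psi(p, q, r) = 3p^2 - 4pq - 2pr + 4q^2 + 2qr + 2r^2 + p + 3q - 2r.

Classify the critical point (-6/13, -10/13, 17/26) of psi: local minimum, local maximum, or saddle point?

The Hessian is constant: H = [[6, -4, -2], [-4, 8, 2], [-2, 2, 4]].
Leading principal minors: Δ₁ = 6, Δ₂ = 32, Δ₃ = 104.
All leading minors are positive, so H is positive definite: a local minimum.

local minimum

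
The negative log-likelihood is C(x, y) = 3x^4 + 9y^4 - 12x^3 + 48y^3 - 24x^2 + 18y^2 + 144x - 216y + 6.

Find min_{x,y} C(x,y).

C(x,y) separates as P(x) + Q(y) + 6, so its minimum is min P + min Q + 6.
P'(x) = 12(x - 3)(x - 2)(x + 2) vanishes at x ∈ {-2, 2, 3}; Q'(y) = 36(y - 1)(y + 2)(y + 3) vanishes at y ∈ {-3, -2, 1}.
Local minima of P (where P''>0): P(-2)=-240, P(3)=135. Local minima of Q: Q(-3)=243, Q(1)=-141.
So the global minimum of C is P(-2) + Q(1) + 6 = -240 − 141 + 6 = -375, attained at (-2, 1).

-375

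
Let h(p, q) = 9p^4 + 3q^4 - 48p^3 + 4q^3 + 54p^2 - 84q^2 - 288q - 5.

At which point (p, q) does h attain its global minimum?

h(p,q) separates as A(p) + B(q) − 5, so its minimum is min A + min B − 5.
A'(p) = 36p(p - 3)(p - 1) vanishes at p ∈ {0, 1, 3}; B'(q) = 12(q - 4)(q + 2)(q + 3) vanishes at q ∈ {-3, -2, 4}.
Local minima of A (where A''>0): A(0)=0, A(3)=-81. Local minima of B: B(-3)=243, B(4)=-1472.
So the global minimum of h is A(3) + B(4) − 5 = -81 − 1472 − 5 = -1558, attained at (3, 4).

(3, 4)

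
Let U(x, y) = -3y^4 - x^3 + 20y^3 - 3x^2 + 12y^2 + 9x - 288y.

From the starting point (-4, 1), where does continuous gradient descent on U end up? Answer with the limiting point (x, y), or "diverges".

(-3, 3)

U is separable, so gradient descent decouples: x follows -∂U/∂x, y follows -∂U/∂y.
∂U/∂x = -3(x - 1)(x + 3); at x=-4 this is -15, so x increases.
∂U/∂y = -12(y - 4)(y - 3)(y + 2); at y=1 this is -216, so y increases.
x converges to its nearest critical value -3 (a local min of the x-part); y converges to 3. The iterate converges to (-3, 3).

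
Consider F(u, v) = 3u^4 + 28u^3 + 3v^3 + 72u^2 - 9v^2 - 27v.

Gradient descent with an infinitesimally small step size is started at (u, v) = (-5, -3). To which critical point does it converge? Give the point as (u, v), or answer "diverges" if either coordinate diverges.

diverges

F is separable, so gradient descent decouples: u follows -∂F/∂u, v follows -∂F/∂v.
∂F/∂u = 12u(u + 3)(u + 4); at u=-5 this is -120, so u increases.
∂F/∂v = 9(v - 3)(v + 1); at v=-3 this is 108, so v decreases.
The v-coordinate has no critical point in that direction and runs off to infinity.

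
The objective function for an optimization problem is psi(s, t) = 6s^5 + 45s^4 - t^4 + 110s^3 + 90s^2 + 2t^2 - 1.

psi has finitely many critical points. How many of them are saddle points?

psi separates as a function of s plus a function of t, so ∇psi=0 decouples.
∂psi/∂s = 30s(s + 1)(s + 2)(s + 3) = 0 at s ∈ {-3, -2, -1, 0}; ∂psi/∂t = -4t(t - 1)(t + 1) = 0 at t ∈ {-1, 0, 1}.
The Hessian is diagonal: diag(psi_ss, psi_tt). Second derivatives: psi_ss(-3)=-180, psi_ss(-2)=60, psi_ss(-1)=-60, psi_ss(0)=180; psi_tt(-1)=-8, psi_tt(0)=4, psi_tt(1)=-8.
Saddle points occur where the two diagonal entries have opposite signs: (-3, 0), (-2, -1), (-2, 1), (-1, 0), (0, -1), (0, 1). Count: 6.

6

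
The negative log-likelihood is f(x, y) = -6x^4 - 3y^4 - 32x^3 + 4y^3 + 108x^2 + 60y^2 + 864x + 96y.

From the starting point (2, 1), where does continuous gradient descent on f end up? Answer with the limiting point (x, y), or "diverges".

f is separable, so gradient descent decouples: x follows -∂f/∂x, y follows -∂f/∂y.
∂f/∂x = -24(x - 3)(x + 3)(x + 4); at x=2 this is 720, so x decreases.
∂f/∂y = -12(y - 4)(y + 1)(y + 2); at y=1 this is 216, so y decreases.
x converges to its nearest critical value -3 (a local min of the x-part); y converges to -1. The iterate converges to (-3, -1).

(-3, -1)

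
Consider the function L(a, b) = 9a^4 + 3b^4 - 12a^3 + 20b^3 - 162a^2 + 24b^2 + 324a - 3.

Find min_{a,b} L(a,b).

-1508

L(a,b) separates as P(a) + Q(b) − 3, so its minimum is min P + min Q − 3.
P'(a) = 36(a - 3)(a - 1)(a + 3) vanishes at a ∈ {-3, 1, 3}; Q'(b) = 12b(b + 1)(b + 4) vanishes at b ∈ {-4, -1, 0}.
Local minima of P (where P''>0): P(-3)=-1377, P(3)=-81. Local minima of Q: Q(-4)=-128, Q(0)=0.
So the global minimum of L is P(-3) + Q(-4) − 3 = -1377 − 128 − 3 = -1508, attained at (-3, -4).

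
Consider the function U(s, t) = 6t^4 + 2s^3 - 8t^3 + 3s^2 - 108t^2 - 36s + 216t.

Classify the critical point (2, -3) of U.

The mixed partial ∂²U/∂s∂t is 0, so the Hessian at any point is diag(U_ss, U_tt) = diag(6(2s + 1), 24(3t^2 - 2t - 9)).
At (2, -3): H = diag(30, 576).
Both eigenvalues are positive, so H is positive definite: a local minimum.

local minimum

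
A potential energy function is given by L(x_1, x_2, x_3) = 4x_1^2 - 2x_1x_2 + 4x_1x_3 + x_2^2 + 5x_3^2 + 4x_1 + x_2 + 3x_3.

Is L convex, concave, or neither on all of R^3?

L is quadratic, so its Hessian is the constant matrix H = [[8, -2, 4], [-2, 2, 0], [4, 0, 10]].
Leading principal minors: 8, 12, 88.
All positive ⇒ H ≻ 0 ⇒ convex.

convex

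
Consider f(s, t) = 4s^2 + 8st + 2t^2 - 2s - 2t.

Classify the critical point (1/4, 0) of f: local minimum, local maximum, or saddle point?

The Hessian of f is constant: H = [[8, 8], [8, 4]].
det(H) = 8·4 − 8² = -32.
Since det(H) < 0, H is indefinite and the critical point is a saddle point.

saddle point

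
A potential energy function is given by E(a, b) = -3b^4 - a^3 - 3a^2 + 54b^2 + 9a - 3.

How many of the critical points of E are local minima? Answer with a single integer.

1

E separates as a function of a plus a function of b, so ∇E=0 decouples.
∂E/∂a = -3(a - 1)(a + 3) = 0 at a ∈ {-3, 1}; ∂E/∂b = -12b(b - 3)(b + 3) = 0 at b ∈ {-3, 0, 3}.
The Hessian is diagonal: diag(E_aa, E_bb). Second derivatives: E_aa(-3)=12, E_aa(1)=-12; E_bb(-3)=-216, E_bb(0)=108, E_bb(3)=-216.
Local minima occur where both diagonal entries positive: (-3, 0). Count: 1.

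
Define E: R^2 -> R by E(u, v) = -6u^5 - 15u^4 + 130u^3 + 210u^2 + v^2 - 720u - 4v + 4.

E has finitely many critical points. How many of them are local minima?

2

E separates as a function of u plus a function of v, so ∇E=0 decouples.
∂E/∂u = -30(u - 3)(u - 1)(u + 2)(u + 4) = 0 at u ∈ {-4, -2, 1, 3}; ∂E/∂v = 2(v - 2) = 0 at v ∈ {2}.
The Hessian is diagonal: diag(E_uu, E_vv). Second derivatives: E_uu(-4)=2100, E_uu(-2)=-900, E_uu(1)=900, E_uu(3)=-2100; E_vv(2)=2.
Local minima occur where both diagonal entries positive: (-4, 2), (1, 2). Count: 2.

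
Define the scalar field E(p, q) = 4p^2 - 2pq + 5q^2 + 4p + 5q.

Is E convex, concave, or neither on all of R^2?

E is quadratic, so its Hessian is the constant matrix H = [[8, -2], [-2, 10]].
det(H) = 76, tr(H) = 18.
det(H) > 0 and tr(H) > 0, so H is positive definite everywhere: convex.

convex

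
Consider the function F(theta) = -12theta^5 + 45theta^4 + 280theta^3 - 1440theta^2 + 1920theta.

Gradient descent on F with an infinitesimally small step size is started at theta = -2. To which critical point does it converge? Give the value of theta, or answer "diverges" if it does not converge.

F'(theta) = -60(theta - 4)(theta - 2)(theta - 1)(theta + 4), so F'(-2) = 8640.
Gradient descent moves in the -F' direction, i.e. theta is decreasing.
The nearest critical point in that direction is theta = -4, where F'' = 14400 > 0 (a local minimum). The iterate converges there.

-4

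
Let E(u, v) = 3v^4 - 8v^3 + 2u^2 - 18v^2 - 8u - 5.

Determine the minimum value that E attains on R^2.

E(u,v) separates as P(u) + Q(v) − 5, so its minimum is min P + min Q − 5.
P'(u) = 4u - 8 vanishes at u ∈ {2}; Q'(v) = 12v(v - 3)(v + 1) vanishes at v ∈ {-1, 0, 3}.
Local minima of P (where P''>0): P(2)=-8. Local minima of Q: Q(-1)=-7, Q(3)=-135.
So the global minimum of E is P(2) + Q(3) − 5 = -8 − 135 − 5 = -148, attained at (2, 3).

-148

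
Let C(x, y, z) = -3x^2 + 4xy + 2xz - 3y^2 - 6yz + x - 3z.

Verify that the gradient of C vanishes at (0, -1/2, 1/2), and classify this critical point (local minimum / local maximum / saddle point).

saddle point

∇C = (-6x + 4y + 2z + 1, 4x - 6y - 6z, 2x - 6y - 3); substituting (0, -1/2, 1/2) gives ∇C = (0, 0, 0), so (0, -1/2, 1/2) is indeed a critical point.
The Hessian is constant: H = [[-6, 4, 2], [4, -6, -6], [2, -6, 0]].
Leading principal minors: Δ₁ = -6, Δ₂ = 20, Δ₃ = 144.
The minors fit neither the all-positive nor the alternating-sign pattern, so H is indefinite: a saddle point.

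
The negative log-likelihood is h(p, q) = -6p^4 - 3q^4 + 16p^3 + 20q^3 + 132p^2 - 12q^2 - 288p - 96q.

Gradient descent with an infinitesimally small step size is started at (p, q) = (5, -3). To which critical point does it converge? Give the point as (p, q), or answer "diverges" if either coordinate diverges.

diverges

h is separable, so gradient descent decouples: p follows -∂h/∂p, q follows -∂h/∂q.
∂h/∂p = -24(p - 4)(p - 1)(p + 3); at p=5 this is -768, so p increases.
∂h/∂q = -12(q - 4)(q - 2)(q + 1); at q=-3 this is 840, so q decreases.
The p-coordinate has no critical point in that direction and runs off to infinity.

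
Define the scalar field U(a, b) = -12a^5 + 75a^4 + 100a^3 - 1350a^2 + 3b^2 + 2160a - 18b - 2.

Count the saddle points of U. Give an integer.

U separates as a function of a plus a function of b, so ∇U=0 decouples.
∂U/∂a = -60(a - 4)(a - 3)(a - 1)(a + 3) = 0 at a ∈ {-3, 1, 3, 4}; ∂U/∂b = 6(b - 3) = 0 at b ∈ {3}.
The Hessian is diagonal: diag(U_aa, U_bb). Second derivatives: U_aa(-3)=10080, U_aa(1)=-1440, U_aa(3)=720, U_aa(4)=-1260; U_bb(3)=6.
Saddle points occur where the two diagonal entries have opposite signs: (1, 3), (4, 3). Count: 2.

2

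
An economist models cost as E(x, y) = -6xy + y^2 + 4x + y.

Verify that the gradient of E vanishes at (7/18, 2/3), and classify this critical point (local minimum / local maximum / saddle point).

saddle point

∇E = (-6y + 4, -6x + 2y + 1); substituting (7/18, 2/3) gives ∇E = (0, 0), so (7/18, 2/3) is indeed a critical point.
The Hessian of E is constant: H = [[0, -6], [-6, 2]].
det(H) = 0·2 − (-6)² = -36.
Since det(H) < 0, H is indefinite and the critical point is a saddle point.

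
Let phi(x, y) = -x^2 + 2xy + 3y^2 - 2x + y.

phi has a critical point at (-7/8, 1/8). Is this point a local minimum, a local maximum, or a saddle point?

saddle point

The Hessian of phi is constant: H = [[-2, 2], [2, 6]].
det(H) = (-2)·6 − 2² = -16.
Since det(H) < 0, H is indefinite and the critical point is a saddle point.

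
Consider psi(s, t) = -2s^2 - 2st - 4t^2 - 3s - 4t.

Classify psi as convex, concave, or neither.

concave

psi is quadratic, so its Hessian is the constant matrix H = [[-4, -2], [-2, -8]].
det(H) = 28, tr(H) = -12.
det(H) > 0 and tr(H) < 0, so H is negative definite everywhere: concave.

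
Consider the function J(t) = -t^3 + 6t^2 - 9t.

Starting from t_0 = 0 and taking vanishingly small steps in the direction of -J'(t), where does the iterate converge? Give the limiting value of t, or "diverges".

1

J'(t) = -3(t - 3)(t - 1), so J'(0) = -9.
Gradient descent moves in the -J' direction, i.e. t is increasing.
The nearest critical point in that direction is t = 1, where J'' = 6 > 0 (a local minimum). The iterate converges there.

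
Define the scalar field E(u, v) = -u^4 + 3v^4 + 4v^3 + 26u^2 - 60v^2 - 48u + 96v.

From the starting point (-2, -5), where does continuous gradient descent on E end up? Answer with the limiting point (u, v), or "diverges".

E is separable, so gradient descent decouples: u follows -∂E/∂u, v follows -∂E/∂v.
∂E/∂u = -4(u - 3)(u - 1)(u + 4); at u=-2 this is -120, so u increases.
∂E/∂v = 12(v - 2)(v - 1)(v + 4); at v=-5 this is -504, so v increases.
u converges to its nearest critical value 1 (a local min of the u-part); v converges to -4. The iterate converges to (1, -4).

(1, -4)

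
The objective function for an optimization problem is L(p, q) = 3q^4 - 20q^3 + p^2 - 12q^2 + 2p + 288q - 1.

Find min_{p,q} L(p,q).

L(p,q) separates as A(p) + B(q) − 1, so its minimum is min A + min B − 1.
A'(p) = 2p + 2 vanishes at p ∈ {-1}; B'(q) = 12(q - 4)(q - 3)(q + 2) vanishes at q ∈ {-2, 3, 4}.
Local minima of A (where A''>0): A(-1)=-1. Local minima of B: B(-2)=-416, B(4)=448.
So the global minimum of L is A(-1) + B(-2) − 1 = -1 − 416 − 1 = -418, attained at (-1, -2).

-418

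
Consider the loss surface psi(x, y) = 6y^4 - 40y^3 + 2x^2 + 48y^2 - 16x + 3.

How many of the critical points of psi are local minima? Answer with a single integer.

psi separates as a function of x plus a function of y, so ∇psi=0 decouples.
∂psi/∂x = 4(x - 4) = 0 at x ∈ {4}; ∂psi/∂y = 24y(y - 4)(y - 1) = 0 at y ∈ {0, 1, 4}.
The Hessian is diagonal: diag(psi_xx, psi_yy). Second derivatives: psi_xx(4)=4; psi_yy(0)=96, psi_yy(1)=-72, psi_yy(4)=288.
Local minima occur where both diagonal entries positive: (4, 0), (4, 4). Count: 2.

2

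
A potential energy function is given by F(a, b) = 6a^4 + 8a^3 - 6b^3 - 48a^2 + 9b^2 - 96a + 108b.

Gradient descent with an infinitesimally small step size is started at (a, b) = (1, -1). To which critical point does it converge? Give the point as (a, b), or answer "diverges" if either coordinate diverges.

F is separable, so gradient descent decouples: a follows -∂F/∂a, b follows -∂F/∂b.
∂F/∂a = 24(a - 2)(a + 1)(a + 2); at a=1 this is -144, so a increases.
∂F/∂b = -18(b - 3)(b + 2); at b=-1 this is 72, so b decreases.
a converges to its nearest critical value 2 (a local min of the a-part); b converges to -2. The iterate converges to (2, -2).

(2, -2)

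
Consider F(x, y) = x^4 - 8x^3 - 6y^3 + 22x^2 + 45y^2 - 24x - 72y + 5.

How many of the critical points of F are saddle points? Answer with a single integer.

F separates as a function of x plus a function of y, so ∇F=0 decouples.
∂F/∂x = 4(x - 3)(x - 2)(x - 1) = 0 at x ∈ {1, 2, 3}; ∂F/∂y = -18(y - 4)(y - 1) = 0 at y ∈ {1, 4}.
The Hessian is diagonal: diag(F_xx, F_yy). Second derivatives: F_xx(1)=8, F_xx(2)=-4, F_xx(3)=8; F_yy(1)=54, F_yy(4)=-54.
Saddle points occur where the two diagonal entries have opposite signs: (1, 4), (2, 1), (3, 4). Count: 3.

3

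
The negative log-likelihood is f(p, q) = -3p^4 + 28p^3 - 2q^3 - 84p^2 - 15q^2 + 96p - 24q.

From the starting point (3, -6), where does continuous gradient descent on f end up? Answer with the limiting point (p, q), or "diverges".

f is separable, so gradient descent decouples: p follows -∂f/∂p, q follows -∂f/∂q.
∂f/∂p = -12(p - 4)(p - 2)(p - 1); at p=3 this is 24, so p decreases.
∂f/∂q = -6(q + 1)(q + 4); at q=-6 this is -60, so q increases.
p converges to its nearest critical value 2 (a local min of the p-part); q converges to -4. The iterate converges to (2, -4).

(2, -4)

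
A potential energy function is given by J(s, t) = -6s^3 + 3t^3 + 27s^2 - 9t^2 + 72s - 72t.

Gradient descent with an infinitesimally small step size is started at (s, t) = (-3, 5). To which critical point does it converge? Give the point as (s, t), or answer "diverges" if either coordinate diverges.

(-1, 4)

J is separable, so gradient descent decouples: s follows -∂J/∂s, t follows -∂J/∂t.
∂J/∂s = -18(s - 4)(s + 1); at s=-3 this is -252, so s increases.
∂J/∂t = 9(t - 4)(t + 2); at t=5 this is 63, so t decreases.
s converges to its nearest critical value -1 (a local min of the s-part); t converges to 4. The iterate converges to (-1, 4).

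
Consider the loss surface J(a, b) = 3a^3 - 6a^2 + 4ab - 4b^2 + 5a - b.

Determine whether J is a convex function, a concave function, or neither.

neither

The term 3a^3 is cubic, so the Hessian is not constant.
∂²J/∂a² = 18a - 12, which takes both signs as a varies (negative for sufficiently negative a). A diagonal entry of the Hessian changing sign means the Hessian is neither positive- nor negative-semidefinite on all of R^2.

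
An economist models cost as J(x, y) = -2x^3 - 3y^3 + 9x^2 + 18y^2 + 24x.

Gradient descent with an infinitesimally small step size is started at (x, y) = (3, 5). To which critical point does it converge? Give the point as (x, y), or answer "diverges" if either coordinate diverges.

J is separable, so gradient descent decouples: x follows -∂J/∂x, y follows -∂J/∂y.
∂J/∂x = -6(x - 4)(x + 1); at x=3 this is 24, so x decreases.
∂J/∂y = -9y(y - 4); at y=5 this is -45, so y increases.
The y-coordinate has no critical point in that direction and runs off to infinity.

diverges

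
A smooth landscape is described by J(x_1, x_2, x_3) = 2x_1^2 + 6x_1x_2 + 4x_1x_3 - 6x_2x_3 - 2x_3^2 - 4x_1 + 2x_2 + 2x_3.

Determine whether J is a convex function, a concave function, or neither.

neither

J is quadratic, so its Hessian is the constant matrix H = [[4, 6, 4], [6, 0, -6], [4, -6, -4]].
Leading principal minors: 4, -36, -288.
Neither pattern holds ⇒ H is indefinite ⇒ neither convex nor concave.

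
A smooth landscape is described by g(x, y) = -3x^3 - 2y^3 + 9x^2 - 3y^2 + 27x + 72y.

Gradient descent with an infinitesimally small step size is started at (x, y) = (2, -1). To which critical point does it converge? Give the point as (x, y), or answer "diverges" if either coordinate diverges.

g is separable, so gradient descent decouples: x follows -∂g/∂x, y follows -∂g/∂y.
∂g/∂x = -9(x - 3)(x + 1); at x=2 this is 27, so x decreases.
∂g/∂y = -6(y - 3)(y + 4); at y=-1 this is 72, so y decreases.
x converges to its nearest critical value -1 (a local min of the x-part); y converges to -4. The iterate converges to (-1, -4).

(-1, -4)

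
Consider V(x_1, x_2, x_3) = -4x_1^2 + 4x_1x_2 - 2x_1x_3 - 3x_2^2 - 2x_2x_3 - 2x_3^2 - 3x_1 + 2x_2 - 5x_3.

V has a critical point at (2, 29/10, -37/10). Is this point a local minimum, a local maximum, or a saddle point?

The Hessian is constant: H = [[-8, 4, -2], [4, -6, -2], [-2, -2, -4]].
Leading principal minors: Δ₁ = -8, Δ₂ = 32, Δ₃ = -40.
The minors alternate sign starting negative (−, +, −), so H is negative definite: a local maximum.

local maximum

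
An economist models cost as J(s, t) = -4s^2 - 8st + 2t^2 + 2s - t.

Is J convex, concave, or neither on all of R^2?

neither

J is quadratic, so its Hessian is the constant matrix H = [[-8, -8], [-8, 4]].
det(H) = -96, tr(H) = -4.
det(H) < 0, so H is indefinite: neither convex nor concave.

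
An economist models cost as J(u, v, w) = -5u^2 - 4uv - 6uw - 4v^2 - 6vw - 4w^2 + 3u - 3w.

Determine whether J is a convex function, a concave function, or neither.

J is quadratic, so its Hessian is the constant matrix H = [[-10, -4, -6], [-4, -8, -6], [-6, -6, -8]].
Leading principal minors: -10, 64, -152.
Signs alternate −, +, − ⇒ H ≺ 0 ⇒ concave.

concave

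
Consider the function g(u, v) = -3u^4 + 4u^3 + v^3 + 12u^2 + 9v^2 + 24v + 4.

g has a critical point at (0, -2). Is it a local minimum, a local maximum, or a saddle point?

The mixed partial ∂²g/∂u∂v is 0, so the Hessian at any point is diag(g_uu, g_vv) = diag(12(-3u^2 + 2u + 2), 6(v + 3)).
At (0, -2): H = diag(24, 6).
Both eigenvalues are positive, so H is positive definite: a local minimum.

local minimum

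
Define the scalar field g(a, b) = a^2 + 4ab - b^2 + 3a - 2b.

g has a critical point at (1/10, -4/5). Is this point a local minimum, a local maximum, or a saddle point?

The Hessian of g is constant: H = [[2, 4], [4, -2]].
det(H) = 2·(-2) − 4² = -20.
Since det(H) < 0, H is indefinite and the critical point is a saddle point.

saddle point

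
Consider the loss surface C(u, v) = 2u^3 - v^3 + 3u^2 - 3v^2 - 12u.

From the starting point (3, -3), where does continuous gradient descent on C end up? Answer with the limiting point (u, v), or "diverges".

C is separable, so gradient descent decouples: u follows -∂C/∂u, v follows -∂C/∂v.
∂C/∂u = 6(u - 1)(u + 2); at u=3 this is 60, so u decreases.
∂C/∂v = -3v(v + 2); at v=-3 this is -9, so v increases.
u converges to its nearest critical value 1 (a local min of the u-part); v converges to -2. The iterate converges to (1, -2).

(1, -2)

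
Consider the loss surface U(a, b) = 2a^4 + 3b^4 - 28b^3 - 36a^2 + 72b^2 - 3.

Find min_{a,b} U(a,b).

-165

U(a,b) separates as P(a) + Q(b) − 3, so its minimum is min P + min Q − 3.
P'(a) = 8a(a - 3)(a + 3) vanishes at a ∈ {-3, 0, 3}; Q'(b) = 12b(b - 4)(b - 3) vanishes at b ∈ {0, 3, 4}.
Local minima of P (where P''>0): P(-3)=-162, P(3)=-162. Local minima of Q: Q(0)=0, Q(4)=128.
So the global minimum of U is P(-3) + Q(0) − 3 = -162 + 0 − 3 = -165, attained at (-3, 0).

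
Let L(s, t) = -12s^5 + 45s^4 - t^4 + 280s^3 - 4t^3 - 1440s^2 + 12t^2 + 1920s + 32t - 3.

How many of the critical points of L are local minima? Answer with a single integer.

L separates as a function of s plus a function of t, so ∇L=0 decouples.
∂L/∂s = -60(s - 4)(s - 2)(s - 1)(s + 4) = 0 at s ∈ {-4, 1, 2, 4}; ∂L/∂t = -4(t - 2)(t + 1)(t + 4) = 0 at t ∈ {-4, -1, 2}.
The Hessian is diagonal: diag(L_ss, L_tt). Second derivatives: L_ss(-4)=14400, L_ss(1)=-900, L_ss(2)=720, L_ss(4)=-2880; L_tt(-4)=-72, L_tt(-1)=36, L_tt(2)=-72.
Local minima occur where both diagonal entries positive: (-4, -1), (2, -1). Count: 2.

2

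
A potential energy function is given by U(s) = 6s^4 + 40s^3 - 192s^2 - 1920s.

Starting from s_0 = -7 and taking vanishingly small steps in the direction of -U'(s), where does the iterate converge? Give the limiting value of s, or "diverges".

-5

U'(s) = 24(s - 4)(s + 4)(s + 5), so U'(-7) = -1584.
Gradient descent moves in the -U' direction, i.e. s is increasing.
The nearest critical point in that direction is s = -5, where U'' = 216 > 0 (a local minimum). The iterate converges there.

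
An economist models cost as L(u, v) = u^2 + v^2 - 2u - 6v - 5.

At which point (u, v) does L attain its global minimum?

L(u,v) separates as P(u) + Q(v) − 5, so its minimum is min P + min Q − 5.
P'(u) = 2u - 2 vanishes at u ∈ {1}; Q'(v) = 2v - 6 vanishes at v ∈ {3}.
Local minima of P (where P''>0): P(1)=-1. Local minima of Q: Q(3)=-9.
So the global minimum of L is P(1) + Q(3) − 5 = -1 − 9 − 5 = -15, attained at (1, 3).

(1, 3)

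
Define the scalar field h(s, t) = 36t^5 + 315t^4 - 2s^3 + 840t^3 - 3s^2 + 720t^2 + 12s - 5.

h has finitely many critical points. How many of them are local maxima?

2

h separates as a function of s plus a function of t, so ∇h=0 decouples.
∂h/∂s = -6(s - 1)(s + 2) = 0 at s ∈ {-2, 1}; ∂h/∂t = 180t(t + 1)(t + 2)(t + 4) = 0 at t ∈ {-4, -2, -1, 0}.
The Hessian is diagonal: diag(h_ss, h_tt). Second derivatives: h_ss(-2)=18, h_ss(1)=-18; h_tt(-4)=-4320, h_tt(-2)=720, h_tt(-1)=-540, h_tt(0)=1440.
Local maxima occur where both diagonal entries negative: (1, -4), (1, -1). Count: 2.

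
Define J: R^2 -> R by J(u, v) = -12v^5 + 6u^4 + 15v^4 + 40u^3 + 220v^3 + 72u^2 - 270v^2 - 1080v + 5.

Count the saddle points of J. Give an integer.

6

J separates as a function of u plus a function of v, so ∇J=0 decouples.
∂J/∂u = 24u(u + 2)(u + 3) = 0 at u ∈ {-3, -2, 0}; ∂J/∂v = -60(v - 3)(v - 2)(v + 1)(v + 3) = 0 at v ∈ {-3, -1, 2, 3}.
The Hessian is diagonal: diag(J_uu, J_vv). Second derivatives: J_uu(-3)=72, J_uu(-2)=-48, J_uu(0)=144; J_vv(-3)=3600, J_vv(-1)=-1440, J_vv(2)=900, J_vv(3)=-1440.
Saddle points occur where the two diagonal entries have opposite signs: (-3, -1), (-3, 3), (-2, -3), (-2, 2), (0, -1), (0, 3). Count: 6.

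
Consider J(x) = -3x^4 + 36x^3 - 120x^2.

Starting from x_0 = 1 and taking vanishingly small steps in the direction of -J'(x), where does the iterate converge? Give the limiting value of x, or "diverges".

4

J'(x) = -12x(x - 5)(x - 4), so J'(1) = -144.
Gradient descent moves in the -J' direction, i.e. x is increasing.
The nearest critical point in that direction is x = 4, where J'' = 48 > 0 (a local minimum). The iterate converges there.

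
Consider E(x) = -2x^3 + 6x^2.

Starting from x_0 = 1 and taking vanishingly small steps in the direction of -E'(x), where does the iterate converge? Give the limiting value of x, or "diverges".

0

E'(x) = -6x(x - 2), so E'(1) = 6.
Gradient descent moves in the -E' direction, i.e. x is decreasing.
The nearest critical point in that direction is x = 0, where E'' = 12 > 0 (a local minimum). The iterate converges there.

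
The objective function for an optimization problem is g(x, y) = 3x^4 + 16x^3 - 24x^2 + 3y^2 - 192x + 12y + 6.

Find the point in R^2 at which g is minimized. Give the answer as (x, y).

g(x,y) separates as P(x) + Q(y) + 6, so its minimum is min P + min Q + 6.
P'(x) = 12(x - 2)(x + 2)(x + 4) vanishes at x ∈ {-4, -2, 2}; Q'(y) = 6y + 12 vanishes at y ∈ {-2}.
Local minima of P (where P''>0): P(-4)=128, P(2)=-304. Local minima of Q: Q(-2)=-12.
So the global minimum of g is P(2) + Q(-2) + 6 = -304 − 12 + 6 = -310, attained at (2, -2).

(2, -2)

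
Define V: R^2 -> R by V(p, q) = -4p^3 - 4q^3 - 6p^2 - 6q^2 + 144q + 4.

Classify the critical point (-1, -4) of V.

local minimum

The mixed partial ∂²V/∂p∂q is 0, so the Hessian at any point is diag(V_pp, V_qq) = diag(-12(2p + 1), -12(2q + 1)).
At (-1, -4): H = diag(12, 84).
Both eigenvalues are positive, so H is positive definite: a local minimum.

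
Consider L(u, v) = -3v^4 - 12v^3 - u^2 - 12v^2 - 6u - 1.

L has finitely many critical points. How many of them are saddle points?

1

L separates as a function of u plus a function of v, so ∇L=0 decouples.
∂L/∂u = -2(u + 3) = 0 at u ∈ {-3}; ∂L/∂v = -12v(v + 1)(v + 2) = 0 at v ∈ {-2, -1, 0}.
The Hessian is diagonal: diag(L_uu, L_vv). Second derivatives: L_uu(-3)=-2; L_vv(-2)=-24, L_vv(-1)=12, L_vv(0)=-24.
Saddle points occur where the two diagonal entries have opposite signs: (-3, -1). Count: 1.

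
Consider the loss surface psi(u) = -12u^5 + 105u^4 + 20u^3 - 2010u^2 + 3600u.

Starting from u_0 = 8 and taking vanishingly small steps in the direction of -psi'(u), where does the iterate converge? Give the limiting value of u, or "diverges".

psi'(u) = -60(u - 5)(u - 4)(u - 1)(u + 3), so psi'(8) = -55440.
Gradient descent moves in the -psi' direction, i.e. u is increasing.
There is no critical point above u=8, and psi' keeps the same sign, so the iterate runs off to +∞.

diverges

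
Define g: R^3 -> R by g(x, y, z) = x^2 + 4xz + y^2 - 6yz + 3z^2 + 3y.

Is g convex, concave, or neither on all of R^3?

neither

g is quadratic, so its Hessian is the constant matrix H = [[2, 0, 4], [0, 2, -6], [4, -6, 6]].
Leading principal minors: 2, 4, -80.
Neither pattern holds ⇒ H is indefinite ⇒ neither convex nor concave.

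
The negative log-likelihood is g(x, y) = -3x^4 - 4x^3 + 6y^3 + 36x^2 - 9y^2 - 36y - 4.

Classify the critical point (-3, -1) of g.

local maximum

The mixed partial ∂²g/∂x∂y is 0, so the Hessian at any point is diag(g_xx, g_yy) = diag(12(-3x^2 - 2x + 6), 18(2y - 1)).
At (-3, -1): H = diag(-180, -54).
Both eigenvalues are negative, so H is negative definite: a local maximum.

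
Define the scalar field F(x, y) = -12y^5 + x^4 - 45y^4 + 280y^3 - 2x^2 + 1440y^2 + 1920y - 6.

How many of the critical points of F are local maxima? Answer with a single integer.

F separates as a function of x plus a function of y, so ∇F=0 decouples.
∂F/∂x = 4x(x - 1)(x + 1) = 0 at x ∈ {-1, 0, 1}; ∂F/∂y = -60(y - 4)(y + 1)(y + 2)(y + 4) = 0 at y ∈ {-4, -2, -1, 4}.
The Hessian is diagonal: diag(F_xx, F_yy). Second derivatives: F_xx(-1)=8, F_xx(0)=-4, F_xx(1)=8; F_yy(-4)=2880, F_yy(-2)=-720, F_yy(-1)=900, F_yy(4)=-14400.
Local maxima occur where both diagonal entries negative: (0, -2), (0, 4). Count: 2.

2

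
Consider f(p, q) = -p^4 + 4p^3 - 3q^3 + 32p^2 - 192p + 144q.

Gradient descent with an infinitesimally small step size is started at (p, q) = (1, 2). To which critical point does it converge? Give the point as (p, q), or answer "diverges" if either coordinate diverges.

(3, -4)

f is separable, so gradient descent decouples: p follows -∂f/∂p, q follows -∂f/∂q.
∂f/∂p = -4(p - 4)(p - 3)(p + 4); at p=1 this is -120, so p increases.
∂f/∂q = -9(q - 4)(q + 4); at q=2 this is 108, so q decreases.
p converges to its nearest critical value 3 (a local min of the p-part); q converges to -4. The iterate converges to (3, -4).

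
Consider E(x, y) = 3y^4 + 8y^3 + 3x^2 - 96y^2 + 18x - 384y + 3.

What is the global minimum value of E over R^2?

E(x,y) separates as P(x) + Q(y) + 3, so its minimum is min P + min Q + 3.
P'(x) = 6x + 18 vanishes at x ∈ {-3}; Q'(y) = 12(y - 4)(y + 2)(y + 4) vanishes at y ∈ {-4, -2, 4}.
Local minima of P (where P''>0): P(-3)=-27. Local minima of Q: Q(-4)=256, Q(4)=-1792.
So the global minimum of E is P(-3) + Q(4) + 3 = -27 − 1792 + 3 = -1816, attained at (-3, 4).

-1816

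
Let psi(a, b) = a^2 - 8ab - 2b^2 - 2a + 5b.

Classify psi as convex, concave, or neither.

neither

psi is quadratic, so its Hessian is the constant matrix H = [[2, -8], [-8, -4]].
det(H) = -72, tr(H) = -2.
det(H) < 0, so H is indefinite: neither convex nor concave.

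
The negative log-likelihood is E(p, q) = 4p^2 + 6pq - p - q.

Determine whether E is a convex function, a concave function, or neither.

neither

E is quadratic, so its Hessian is the constant matrix H = [[8, 6], [6, 0]].
det(H) = -36, tr(H) = 8.
det(H) < 0, so H is indefinite: neither convex nor concave.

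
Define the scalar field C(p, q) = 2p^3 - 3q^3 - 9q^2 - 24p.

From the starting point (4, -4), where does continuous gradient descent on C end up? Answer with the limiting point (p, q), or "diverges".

C is separable, so gradient descent decouples: p follows -∂C/∂p, q follows -∂C/∂q.
∂C/∂p = 6(p - 2)(p + 2); at p=4 this is 72, so p decreases.
∂C/∂q = -9q(q + 2); at q=-4 this is -72, so q increases.
p converges to its nearest critical value 2 (a local min of the p-part); q converges to -2. The iterate converges to (2, -2).

(2, -2)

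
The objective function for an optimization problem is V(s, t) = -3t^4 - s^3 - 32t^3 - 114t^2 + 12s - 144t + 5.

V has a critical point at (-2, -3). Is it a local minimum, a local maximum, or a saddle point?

The mixed partial ∂²V/∂s∂t is 0, so the Hessian at any point is diag(V_ss, V_tt) = diag(-6s, -12(3t^2 + 16t + 19)).
At (-2, -3): H = diag(12, 24).
Both eigenvalues are positive, so H is positive definite: a local minimum.

local minimum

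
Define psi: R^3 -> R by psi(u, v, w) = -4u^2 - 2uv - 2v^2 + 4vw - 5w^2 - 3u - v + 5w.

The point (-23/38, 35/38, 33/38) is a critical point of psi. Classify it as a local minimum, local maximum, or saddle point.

The Hessian is constant: H = [[-8, -2, 0], [-2, -4, 4], [0, 4, -10]].
Leading principal minors: Δ₁ = -8, Δ₂ = 28, Δ₃ = -152.
The minors alternate sign starting negative (−, +, −), so H is negative definite: a local maximum.

local maximum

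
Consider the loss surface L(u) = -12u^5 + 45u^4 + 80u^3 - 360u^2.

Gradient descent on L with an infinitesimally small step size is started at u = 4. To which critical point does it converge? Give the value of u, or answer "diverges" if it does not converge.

diverges

L'(u) = -60u(u - 3)(u - 2)(u + 2), so L'(4) = -2880.
Gradient descent moves in the -L' direction, i.e. u is increasing.
There is no critical point above u=4, and L' keeps the same sign, so the iterate runs off to +∞.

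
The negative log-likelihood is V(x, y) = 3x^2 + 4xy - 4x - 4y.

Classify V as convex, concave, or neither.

neither

V is quadratic, so its Hessian is the constant matrix H = [[6, 4], [4, 0]].
det(H) = -16, tr(H) = 6.
det(H) < 0, so H is indefinite: neither convex nor concave.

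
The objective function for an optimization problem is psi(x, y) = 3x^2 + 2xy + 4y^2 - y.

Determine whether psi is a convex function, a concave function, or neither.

convex

psi is quadratic, so its Hessian is the constant matrix H = [[6, 2], [2, 8]].
det(H) = 44, tr(H) = 14.
det(H) > 0 and tr(H) > 0, so H is positive definite everywhere: convex.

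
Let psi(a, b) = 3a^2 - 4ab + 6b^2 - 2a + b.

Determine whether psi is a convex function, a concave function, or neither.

convex

psi is quadratic, so its Hessian is the constant matrix H = [[6, -4], [-4, 12]].
det(H) = 56, tr(H) = 18.
det(H) > 0 and tr(H) > 0, so H is positive definite everywhere: convex.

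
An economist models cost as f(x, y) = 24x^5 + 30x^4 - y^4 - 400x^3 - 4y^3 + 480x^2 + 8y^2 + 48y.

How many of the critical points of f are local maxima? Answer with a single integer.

f separates as a function of x plus a function of y, so ∇f=0 decouples.
∂f/∂x = 120x(x - 2)(x - 1)(x + 4) = 0 at x ∈ {-4, 0, 1, 2}; ∂f/∂y = -4(y - 2)(y + 2)(y + 3) = 0 at y ∈ {-3, -2, 2}.
The Hessian is diagonal: diag(f_xx, f_yy). Second derivatives: f_xx(-4)=-14400, f_xx(0)=960, f_xx(1)=-600, f_xx(2)=1440; f_yy(-3)=-20, f_yy(-2)=16, f_yy(2)=-80.
Local maxima occur where both diagonal entries negative: (-4, -3), (-4, 2), (1, -3), (1, 2). Count: 4.

4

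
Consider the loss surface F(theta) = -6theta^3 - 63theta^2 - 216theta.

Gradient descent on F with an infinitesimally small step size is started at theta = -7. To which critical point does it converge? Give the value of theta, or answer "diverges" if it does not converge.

F'(theta) = -18(theta + 3)(theta + 4), so F'(-7) = -216.
Gradient descent moves in the -F' direction, i.e. theta is increasing.
The nearest critical point in that direction is theta = -4, where F'' = 18 > 0 (a local minimum). The iterate converges there.

-4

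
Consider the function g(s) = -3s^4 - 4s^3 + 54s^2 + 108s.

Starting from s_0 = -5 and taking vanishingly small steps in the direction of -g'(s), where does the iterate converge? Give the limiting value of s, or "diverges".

g'(s) = -12(s - 3)(s + 1)(s + 3), so g'(-5) = 768.
Gradient descent moves in the -g' direction, i.e. s is decreasing.
There is no critical point below s=-5, and g' keeps the same sign, so the iterate runs off to −∞.

diverges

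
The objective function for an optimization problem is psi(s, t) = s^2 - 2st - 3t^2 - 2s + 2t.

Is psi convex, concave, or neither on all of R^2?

neither

psi is quadratic, so its Hessian is the constant matrix H = [[2, -2], [-2, -6]].
det(H) = -16, tr(H) = -4.
det(H) < 0, so H is indefinite: neither convex nor concave.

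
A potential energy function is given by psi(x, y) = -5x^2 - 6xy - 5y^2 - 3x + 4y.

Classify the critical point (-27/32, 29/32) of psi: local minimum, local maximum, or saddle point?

The Hessian of psi is constant: H = [[-10, -6], [-6, -10]].
det(H) = (-10)·(-10) − (-6)² = 64.
det(H) > 0 and tr(H) = -20 < 0, so H is negative definite and the point is a local maximum.

local maximum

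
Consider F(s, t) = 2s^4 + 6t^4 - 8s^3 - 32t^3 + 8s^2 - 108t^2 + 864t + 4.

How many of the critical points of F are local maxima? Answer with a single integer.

1

F separates as a function of s plus a function of t, so ∇F=0 decouples.
∂F/∂s = 8s(s - 2)(s - 1) = 0 at s ∈ {0, 1, 2}; ∂F/∂t = 24(t - 4)(t - 3)(t + 3) = 0 at t ∈ {-3, 3, 4}.
The Hessian is diagonal: diag(F_ss, F_tt). Second derivatives: F_ss(0)=16, F_ss(1)=-8, F_ss(2)=16; F_tt(-3)=1008, F_tt(3)=-144, F_tt(4)=168.
Local maxima occur where both diagonal entries negative: (1, 3). Count: 1.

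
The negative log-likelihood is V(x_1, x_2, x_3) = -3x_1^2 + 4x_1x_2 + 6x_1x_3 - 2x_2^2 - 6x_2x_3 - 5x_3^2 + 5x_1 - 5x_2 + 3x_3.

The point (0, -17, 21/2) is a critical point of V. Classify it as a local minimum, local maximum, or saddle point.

The Hessian is constant: H = [[-6, 4, 6], [4, -4, -6], [6, -6, -10]].
Leading principal minors: Δ₁ = -6, Δ₂ = 8, Δ₃ = -8.
The minors alternate sign starting negative (−, +, −), so H is negative definite: a local maximum.

local maximum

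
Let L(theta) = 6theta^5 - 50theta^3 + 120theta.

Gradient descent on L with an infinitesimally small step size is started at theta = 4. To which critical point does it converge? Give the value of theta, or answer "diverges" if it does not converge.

L'(theta) = 30(theta - 2)(theta - 1)(theta + 1)(theta + 2), so L'(4) = 5400.
Gradient descent moves in the -L' direction, i.e. theta is decreasing.
The nearest critical point in that direction is theta = 2, where L'' = 360 > 0 (a local minimum). The iterate converges there.

2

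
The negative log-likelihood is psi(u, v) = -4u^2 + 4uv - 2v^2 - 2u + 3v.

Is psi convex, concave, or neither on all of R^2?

psi is quadratic, so its Hessian is the constant matrix H = [[-8, 4], [4, -4]].
det(H) = 16, tr(H) = -12.
det(H) > 0 and tr(H) < 0, so H is negative definite everywhere: concave.

concave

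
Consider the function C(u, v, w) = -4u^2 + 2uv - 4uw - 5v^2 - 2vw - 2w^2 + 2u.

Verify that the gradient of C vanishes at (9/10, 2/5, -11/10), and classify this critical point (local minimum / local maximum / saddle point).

local maximum

∇C = (-8u + 2v - 4w + 2, 2u - 10v - 2w, -4u - 2v - 4w); substituting (9/10, 2/5, -11/10) gives ∇C = (0, 0, 0), so (9/10, 2/5, -11/10) is indeed a critical point.
The Hessian is constant: H = [[-8, 2, -4], [2, -10, -2], [-4, -2, -4]].
Leading principal minors: Δ₁ = -8, Δ₂ = 76, Δ₃ = -80.
The minors alternate sign starting negative (−, +, −), so H is negative definite: a local maximum.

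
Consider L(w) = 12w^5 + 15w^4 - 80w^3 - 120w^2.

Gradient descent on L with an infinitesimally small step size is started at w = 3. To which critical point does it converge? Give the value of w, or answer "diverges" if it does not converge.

2

L'(w) = 60w(w - 2)(w + 1)(w + 2), so L'(3) = 3600.
Gradient descent moves in the -L' direction, i.e. w is decreasing.
The nearest critical point in that direction is w = 2, where L'' = 1440 > 0 (a local minimum). The iterate converges there.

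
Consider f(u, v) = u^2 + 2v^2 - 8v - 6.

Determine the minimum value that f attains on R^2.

f(u,v) separates as P(u) + Q(v) − 6, so its minimum is min P + min Q − 6.
P'(u) = 2u vanishes at u ∈ {0}; Q'(v) = 4v - 8 vanishes at v ∈ {2}.
Local minima of P (where P''>0): P(0)=0. Local minima of Q: Q(2)=-8.
So the global minimum of f is P(0) + Q(2) − 6 = 0 − 8 − 6 = -14, attained at (0, 2).

-14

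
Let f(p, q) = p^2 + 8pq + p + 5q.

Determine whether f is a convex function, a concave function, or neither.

f is quadratic, so its Hessian is the constant matrix H = [[2, 8], [8, 0]].
det(H) = -64, tr(H) = 2.
det(H) < 0, so H is indefinite: neither convex nor concave.

neither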